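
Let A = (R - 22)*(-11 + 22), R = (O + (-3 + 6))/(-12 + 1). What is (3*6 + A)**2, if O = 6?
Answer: 54289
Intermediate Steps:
R = -9/11 (R = (6 + (-3 + 6))/(-12 + 1) = (6 + 3)/(-11) = 9*(-1/11) = -9/11 ≈ -0.81818)
A = -251 (A = (-9/11 - 22)*(-11 + 22) = -251/11*11 = -251)
(3*6 + A)**2 = (3*6 - 251)**2 = (18 - 251)**2 = (-233)**2 = 54289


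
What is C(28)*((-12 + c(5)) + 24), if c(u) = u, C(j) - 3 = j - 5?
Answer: 442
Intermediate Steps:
C(j) = -2 + j (C(j) = 3 + (j - 5) = 3 + (-5 + j) = -2 + j)
C(28)*((-12 + c(5)) + 24) = (-2 + 28)*((-12 + 5) + 24) = 26*(-7 + 24) = 26*17 = 442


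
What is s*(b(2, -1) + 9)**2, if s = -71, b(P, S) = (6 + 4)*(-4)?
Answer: -68231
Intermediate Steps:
b(P, S) = -40 (b(P, S) = 10*(-4) = -40)
s*(b(2, -1) + 9)**2 = -71*(-40 + 9)**2 = -71*(-31)**2 = -71*961 = -68231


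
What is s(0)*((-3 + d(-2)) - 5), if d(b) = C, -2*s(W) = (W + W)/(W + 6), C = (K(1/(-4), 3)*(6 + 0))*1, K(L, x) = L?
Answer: 0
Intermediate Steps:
C = -3/2 (C = ((6 + 0)/(-4))*1 = -¼*6*1 = -3/2*1 = -3/2 ≈ -1.5000)
s(W) = -W/(6 + W) (s(W) = -(W + W)/(2*(W + 6)) = -2*W/(2*(6 + W)) = -W/(6 + W))
d(b) = -3/2
s(0)*((-3 + d(-2)) - 5) = (-1*0/(6 + 0))*((-3 - 3/2) - 5) = (-1*0/6)*(-9/2 - 5) = -1*0*⅙*(-19/2) = 0*(-19/2) = 0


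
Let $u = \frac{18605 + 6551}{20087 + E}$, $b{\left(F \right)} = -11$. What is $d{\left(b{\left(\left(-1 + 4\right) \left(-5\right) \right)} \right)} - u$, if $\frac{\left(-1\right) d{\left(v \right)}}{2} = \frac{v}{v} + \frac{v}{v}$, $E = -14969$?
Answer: $- \frac{22814}{2559} \approx -8.9152$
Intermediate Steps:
$d{\left(v \right)} = -4$ ($d{\left(v \right)} = - 2 \left(\frac{v}{v} + \frac{v}{v}\right) = - 2 \left(1 + 1\right) = \left(-2\right) 2 = -4$)
$u = \frac{12578}{2559}$ ($u = \frac{18605 + 6551}{20087 - 14969} = \frac{25156}{5118} = 25156 \cdot \frac{1}{5118} = \frac{12578}{2559} \approx 4.9152$)
$d{\left(b{\left(\left(-1 + 4\right) \left(-5\right) \right)} \right)} - u = -4 - \frac{12578}{2559} = - \frac{22814}{2559}$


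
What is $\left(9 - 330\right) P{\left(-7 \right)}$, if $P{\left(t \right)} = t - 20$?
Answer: $8667$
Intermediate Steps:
$P{\left(t \right)} = -20 + t$
$\left(9 - 330\right) P{\left(-7 \right)} = \left(9 - 330\right) \left(-20 - 7\right) = \left(-321\right) \left(-27\right) = 8667$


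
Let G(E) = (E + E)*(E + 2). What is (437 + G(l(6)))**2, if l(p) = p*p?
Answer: 10067929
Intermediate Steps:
l(p) = p**2
G(E) = 2*E*(2 + E) (G(E) = (2*E)*(2 + E) = 2*E*(2 + E))
(437 + G(l(6)))**2 = (437 + 2*6**2*(2 + 6**2))**2 = (437 + 2*36*(2 + 36))**2 = (437 + 2*36*38)**2 = (437 + 2736)**2 = 3173**2 = 10067929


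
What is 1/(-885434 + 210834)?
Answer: -1/674600 ≈ -1.4824e-6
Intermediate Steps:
1/(-885434 + 210834) = 1/(-674600) = -1/674600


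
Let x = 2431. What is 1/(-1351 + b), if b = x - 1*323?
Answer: 1/757 ≈ 0.0013210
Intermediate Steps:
b = 2108 (b = 2431 - 1*323 = 2431 - 323 = 2108)
1/(-1351 + b) = 1/(-1351 + 2108) = 1/757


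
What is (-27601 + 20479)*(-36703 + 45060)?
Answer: -59518554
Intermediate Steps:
(-27601 + 20479)*(-36703 + 45060) = -7122*8357 = -59518554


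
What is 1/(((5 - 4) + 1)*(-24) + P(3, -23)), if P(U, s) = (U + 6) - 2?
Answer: -1/41 ≈ -0.024390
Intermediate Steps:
P(U, s) = 4 + U (P(U, s) = (6 + U) - 2 = 4 + U)
1/(((5 - 4) + 1)*(-24) + P(3, -23)) = 1/(((5 - 4) + 1)*(-24) + (4 + 3)) = 1/((1 + 1)*(-24) + 7) = 1/(2*(-24) + 7) = 1/(-48 + 7) = 1/(-41) = -1/41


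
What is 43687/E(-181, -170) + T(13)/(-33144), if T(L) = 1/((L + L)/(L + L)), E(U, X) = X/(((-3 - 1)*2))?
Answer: 5791847627/2817240 ≈ 2055.9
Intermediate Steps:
E(U, X) = -X/8 (E(U, X) = X/((-4*2)) = X/(-8) = X*(-⅛) = -X/8)
T(L) = 1 (T(L) = 1/((2*L)/((2*L))) = 1/((2*L)*(1/(2*L))) = 1/1 = 1)
43687/E(-181, -170) + T(13)/(-33144) = 43687/((-⅛*(-170))) + 1/(-33144) = 43687/(85/4) + 1*(-1/33144) = 43687*(4/85) - 1/33144 = 174748/85 - 1/33144 = 5791847627/2817240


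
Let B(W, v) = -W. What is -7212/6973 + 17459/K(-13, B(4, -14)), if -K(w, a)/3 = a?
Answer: 121655063/83676 ≈ 1453.9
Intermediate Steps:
K(w, a) = -3*a
-7212/6973 + 17459/K(-13, B(4, -14)) = -7212/6973 + 17459/((-(-3)*4)) = -7212*1/6973 + 17459/((-3*(-4))) = -7212/6973 + 17459/12 = 121655063/83676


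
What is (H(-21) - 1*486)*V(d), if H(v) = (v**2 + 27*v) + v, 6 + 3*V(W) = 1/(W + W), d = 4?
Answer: 9917/8 ≈ 1239.6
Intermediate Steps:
V(W) = -2 + 1/(6*W) (V(W) = -2 + 1/(3*(W + W)) = -2 + 1/(3*((2*W))) = -2 + (1/(2*W))/3 = -2 + 1/(6*W))
H(v) = v**2 + 28*v
(H(-21) - 1*486)*V(d) = (-21*(28 - 21) - 1*486)*(-2 + (1/6)/4) = (-21*7 - 486)*(-2 + (1/6)*(1/4)) = (-147 - 486)*(-2 + 1/24) = -633*(-47/24) = 9917/8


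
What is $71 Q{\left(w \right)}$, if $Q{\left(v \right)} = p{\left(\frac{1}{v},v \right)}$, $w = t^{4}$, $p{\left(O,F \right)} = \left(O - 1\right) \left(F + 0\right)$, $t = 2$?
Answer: $-1065$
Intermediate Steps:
$p{\left(O,F \right)} = F \left(-1 + O\right)$ ($p{\left(O,F \right)} = \left(-1 + O\right) F = F \left(-1 + O\right)$)
$w = 16$ ($w = 2^{4} = 16$)
$Q{\left(v \right)} = v \left(-1 + \frac{1}{v}\right)$
$71 Q{\left(w \right)} = 71 \left(1 - 16\right) = 71 \left(-15\right) = -1065$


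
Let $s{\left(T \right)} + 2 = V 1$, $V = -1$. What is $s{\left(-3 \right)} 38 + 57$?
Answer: $-57$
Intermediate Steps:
$s{\left(T \right)} = -3$ ($s{\left(T \right)} = -2 - 1 = -3$)
$s{\left(-3 \right)} 38 + 57 = \left(-3\right) 38 + 57 = -114 + 57 = -57$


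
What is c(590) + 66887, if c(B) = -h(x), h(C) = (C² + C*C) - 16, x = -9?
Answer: 66741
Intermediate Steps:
h(C) = -16 + 2*C² (h(C) = (C² + C²) - 16 = 2*C² - 16 = -16 + 2*C²)
c(B) = -146 (c(B) = -(-16 + 2*(-9)²) = -(-16 + 2*81) = -(-16 + 162) = -1*146 = -146)
c(590) + 66887 = -146 + 66887 = 66741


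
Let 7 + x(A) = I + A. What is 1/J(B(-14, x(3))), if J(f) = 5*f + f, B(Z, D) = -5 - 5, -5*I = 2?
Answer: -1/60 ≈ -0.016667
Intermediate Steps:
I = -2/5 (I = -1/5*2 = -2/5 ≈ -0.40000)
x(A) = -37/5 + A (x(A) = -7 + (-2/5 + A) = -37/5 + A)
B(Z, D) = -10
J(f) = 6*f
1/J(B(-14, x(3))) = 1/(6*(-10)) = 1/(-60) = -1/60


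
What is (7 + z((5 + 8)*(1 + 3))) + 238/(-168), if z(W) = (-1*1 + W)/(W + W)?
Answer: 1895/312 ≈ 6.0737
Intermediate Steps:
z(W) = (-1 + W)/(2*W) (z(W) = (-1 + W)/((2*W)) = (-1 + W)*(1/(2*W)) = (-1 + W)/(2*W))
(7 + z((5 + 8)*(1 + 3))) + 238/(-168) = (7 + (-1 + (5 + 8)*(1 + 3))/(2*(((5 + 8)*(1 + 3))))) + 238/(-168) = (7 + (-1 + 13*4)/(2*((13*4)))) + 238*(-1/168) = (7 + (1/2)*(-1 + 52)/52) - 17/12 = (7 + (1/2)*(1/52)*51) - 17/12 = (7 + 51/104) - 17/12 = 779/104 - 17/12 = 1895/312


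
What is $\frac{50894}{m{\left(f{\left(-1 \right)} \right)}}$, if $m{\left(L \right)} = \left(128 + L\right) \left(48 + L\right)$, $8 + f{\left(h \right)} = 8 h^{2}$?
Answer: $\frac{25447}{3072} \approx 8.2835$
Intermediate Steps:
$f{\left(h \right)} = -8 + 8 h^{2}$
$m{\left(L \right)} = \left(48 + L\right) \left(128 + L\right)$
$\frac{50894}{m{\left(f{\left(-1 \right)} \right)}} = \frac{50894}{6144 + \left(-8 + 8 \left(-1\right)^{2}\right)^{2} + 176 \left(-8 + 8 \left(-1\right)^{2}\right)} = \frac{50894}{6144 + \left(-8 + 8 \cdot 1\right)^{2} + 176 \left(-8 + 8 \cdot 1\right)} = \frac{50894}{6144 + \left(-8 + 8\right)^{2} + 176 \left(-8 + 8\right)} = \frac{50894}{6144 + 0^{2} + 176 \cdot 0} = \frac{50894}{6144 + 0 + 0} = \frac{50894}{6144} = 50894 \cdot \frac{1}{6144} = \frac{25447}{3072}$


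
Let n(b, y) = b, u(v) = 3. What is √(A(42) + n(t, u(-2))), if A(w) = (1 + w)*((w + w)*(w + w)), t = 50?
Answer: √303458 ≈ 550.87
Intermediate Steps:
A(w) = 4*w²*(1 + w) (A(w) = (1 + w)*((2*w)*(2*w)) = (1 + w)*(4*w²) = 4*w²*(1 + w))
√(A(42) + n(t, u(-2))) = √(4*42²*(1 + 42) + 50) = √(4*1764*43 + 50) = √(303408 + 50) = √303458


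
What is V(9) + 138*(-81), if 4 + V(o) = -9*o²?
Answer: -11911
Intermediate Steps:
V(o) = -4 - 9*o²
V(9) + 138*(-81) = (-4 - 9*9²) + 138*(-81) = (-4 - 9*81) - 11178 = (-4 - 729) - 11178 = -733 - 11178 = -11911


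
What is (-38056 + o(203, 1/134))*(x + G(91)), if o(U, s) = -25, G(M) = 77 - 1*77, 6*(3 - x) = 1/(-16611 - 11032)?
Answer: -18948153575/165858 ≈ -1.1424e+5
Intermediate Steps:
x = 497575/165858 (x = 3 - 1/(6*(-16611 - 11032)) = 3 - ⅙/(-27643) = 3 - ⅙*(-1/27643) = 3 + 1/165858 = 497575/165858 ≈ 3.0000)
G(M) = 0 (G(M) = 77 - 77 = 0)
(-38056 + o(203, 1/134))*(x + G(91)) = (-38056 - 25)*(497575/165858 + 0) = -38081*497575/165858 = -18948153575/165858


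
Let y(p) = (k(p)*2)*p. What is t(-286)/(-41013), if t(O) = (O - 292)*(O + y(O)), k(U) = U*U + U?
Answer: -26948675468/41013 ≈ -6.5708e+5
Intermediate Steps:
k(U) = U + U² (k(U) = U² + U = U + U²)
y(p) = 2*p²*(1 + p) (y(p) = ((p*(1 + p))*2)*p = (2*p*(1 + p))*p = 2*p²*(1 + p))
t(O) = (-292 + O)*(O + 2*O²*(1 + O)) (t(O) = (O - 292)*(O + 2*O²*(1 + O)) = (-292 + O)*(O + 2*O²*(1 + O)))
t(-286)/(-41013) = -286*(-292 - 583*(-286) - 582*(-286)² + 2*(-286)³)/(-41013) = -286*(-292 + 166738 - 582*81796 + 2*(-23393656))*(-1/41013) = -286*(-292 + 166738 - 47605272 - 46787312)*(-1/41013) = -286*(-94226138)*(-1/41013) = 26948675468*(-1/41013) = -26948675468/41013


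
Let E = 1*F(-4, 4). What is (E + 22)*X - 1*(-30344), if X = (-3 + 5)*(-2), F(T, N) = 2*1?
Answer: 30248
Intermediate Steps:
F(T, N) = 2
X = -4 (X = 2*(-2) = -4)
E = 2 (E = 1*2 = 2)
(E + 22)*X - 1*(-30344) = (2 + 22)*(-4) - 1*(-30344) = 24*(-4) + 30344 = -96 + 30344 = 30248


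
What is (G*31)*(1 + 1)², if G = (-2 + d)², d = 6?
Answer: 1984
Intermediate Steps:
G = 16 (G = (-2 + 6)² = 4² = 16)
(G*31)*(1 + 1)² = (16*31)*(1 + 1)² = 496*2² = 496*4 = 1984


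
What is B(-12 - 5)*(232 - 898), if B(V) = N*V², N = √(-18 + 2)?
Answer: -769896*I ≈ -7.699e+5*I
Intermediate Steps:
N = 4*I (N = √(-16) = 4*I ≈ 4.0*I)
B(V) = 4*I*V² (B(V) = (4*I)*V² = 4*I*V²)
B(-12 - 5)*(232 - 898) = (4*I*(-12 - 5)²)*(232 - 898) = (4*I*(-17)²)*(-666) = (4*I*289)*(-666) = (1156*I)*(-666) = -769896*I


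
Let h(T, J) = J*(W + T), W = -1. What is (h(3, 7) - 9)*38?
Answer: 190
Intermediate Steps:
h(T, J) = J*(-1 + T)
(h(3, 7) - 9)*38 = (7*(-1 + 3) - 9)*38 = (7*2 - 9)*38 = (14 - 9)*38 = 5*38 = 190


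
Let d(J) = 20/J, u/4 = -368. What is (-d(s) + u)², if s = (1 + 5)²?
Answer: 175642009/81 ≈ 2.1684e+6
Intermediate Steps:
u = -1472 (u = 4*(-368) = -1472)
s = 36 (s = 6² = 36)
(-d(s) + u)² = (-20/36 - 1472)² = (-1*5/9 - 1472)² = (-5/9 - 1472)² = (-13253/9)² = 175642009/81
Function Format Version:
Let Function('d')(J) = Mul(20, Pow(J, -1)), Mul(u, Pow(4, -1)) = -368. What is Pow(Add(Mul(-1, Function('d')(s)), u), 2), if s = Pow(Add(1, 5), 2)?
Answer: Rational(175642009, 81) ≈ 2.1684e+6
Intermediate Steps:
u = -1472 (u = Mul(4, -368) = -1472)
s = 36 (s = Pow(6, 2) = 36)
Pow(Add(Mul(-1, Function('d')(s)), u), 2) = Pow(Add(Mul(-1, Mul(20, Pow(36, -1))), -1472), 2) = Pow(Add(Mul(-1, Mul(20, Rational(1, 36))), -1472), 2) = Pow(Add(Mul(-1, Rational(5, 9)), -1472), 2) = Pow(Add(Rational(-5, 9), -1472), 2) = Pow(Rational(-13253, 9), 2) = Rational(175642009, 81)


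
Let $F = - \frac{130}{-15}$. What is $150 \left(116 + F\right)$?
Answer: $18700$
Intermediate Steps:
$F = \frac{26}{3}$ ($F = \left(-130\right) \left(- \frac{1}{15}\right) = \frac{26}{3} \approx 8.6667$)
$150 \left(116 + F\right) = 150 \left(116 + \frac{26}{3}\right) = 150 \cdot \frac{374}{3} = 18700$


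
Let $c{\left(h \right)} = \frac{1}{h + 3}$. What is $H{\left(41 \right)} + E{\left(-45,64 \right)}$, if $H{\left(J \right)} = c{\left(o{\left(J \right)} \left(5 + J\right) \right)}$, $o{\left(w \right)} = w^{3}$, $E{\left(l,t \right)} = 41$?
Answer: $\frac{129985130}{3170369} \approx 41.0$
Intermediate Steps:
$c{\left(h \right)} = \frac{1}{3 + h}$
$H{\left(J \right)} = \frac{1}{3 + J^{3} \left(5 + J\right)}$
$H{\left(41 \right)} + E{\left(-45,64 \right)} = \frac{1}{3 + 41^{3} \left(5 + 41\right)} + 41 = \frac{1}{3 + 68921 \cdot 46} + 41 = \frac{1}{3 + 3170366} + 41 = \frac{1}{3170369} + 41 = \frac{129985130}{3170369}$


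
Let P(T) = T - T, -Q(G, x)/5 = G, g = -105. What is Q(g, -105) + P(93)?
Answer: 525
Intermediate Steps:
Q(G, x) = -5*G
P(T) = 0
Q(g, -105) + P(93) = -5*(-105) + 0 = 525 + 0 = 525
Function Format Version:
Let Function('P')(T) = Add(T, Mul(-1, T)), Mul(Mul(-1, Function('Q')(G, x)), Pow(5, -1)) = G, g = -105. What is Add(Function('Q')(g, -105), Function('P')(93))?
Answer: 525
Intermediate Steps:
Function('Q')(G, x) = Mul(-5, G)
Function('P')(T) = 0
Add(Function('Q')(g, -105), Function('P')(93)) = Add(Mul(-5, -105), 0) = Add(525, 0) = 525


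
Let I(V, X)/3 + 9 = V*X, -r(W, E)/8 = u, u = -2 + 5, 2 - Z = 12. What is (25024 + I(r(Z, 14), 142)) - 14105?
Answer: 668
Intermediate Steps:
Z = -10 (Z = 2 - 1*12 = 2 - 12 = -10)
u = 3
r(W, E) = -24 (r(W, E) = -8*3 = -24)
I(V, X) = -27 + 3*V*X (I(V, X) = -27 + 3*(V*X) = -27 + 3*V*X)
(25024 + I(r(Z, 14), 142)) - 14105 = (25024 + (-27 + 3*(-24)*142)) - 14105 = (25024 + (-27 - 10224)) - 14105 = (25024 - 10251) - 14105 = 14773 - 14105 = 668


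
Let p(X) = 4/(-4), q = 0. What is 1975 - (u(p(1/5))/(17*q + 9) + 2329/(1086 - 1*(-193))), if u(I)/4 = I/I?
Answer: 22708148/11511 ≈ 1972.7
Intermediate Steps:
p(X) = -1 (p(X) = 4*(-1/4) = -1)
u(I) = 4 (u(I) = 4*(I/I) = 4*1 = 4)
1975 - (u(p(1/5))/(17*q + 9) + 2329/(1086 - 1*(-193))) = 1975 - (4/(17*0 + 9) + 2329/(1086 - 1*(-193))) = 1975 - (4/(0 + 9) + 2329/(1086 + 193)) = 1975 - (4/9 + 2329/1279) = 1975 - 1*26077/11511 = 1975 - 26077/11511 = 22708148/11511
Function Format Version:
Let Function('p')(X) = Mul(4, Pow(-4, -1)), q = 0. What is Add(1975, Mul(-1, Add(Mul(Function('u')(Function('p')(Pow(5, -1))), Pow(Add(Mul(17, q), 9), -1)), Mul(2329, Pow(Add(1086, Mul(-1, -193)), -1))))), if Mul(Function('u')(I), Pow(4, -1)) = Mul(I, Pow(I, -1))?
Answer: Rational(22708148, 11511) ≈ 1972.7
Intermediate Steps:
Function('p')(X) = -1 (Function('p')(X) = Mul(4, Rational(-1, 4)) = -1)
Function('u')(I) = 4 (Function('u')(I) = Mul(4, Mul(I, Pow(I, -1))) = Mul(4, 1) = 4)
Add(1975, Mul(-1, Add(Mul(Function('u')(Function('p')(Pow(5, -1))), Pow(Add(Mul(17, q), 9), -1)), Mul(2329, Pow(Add(1086, Mul(-1, -193)), -1))))) = Add(1975, Mul(-1, Add(Mul(4, Pow(Add(Mul(17, 0), 9), -1)), Mul(2329, Pow(Add(1086, Mul(-1, -193)), -1))))) = Add(1975, Mul(-1, Add(Mul(4, Pow(Add(0, 9), -1)), Mul(2329, Pow(Add(1086, 193), -1))))) = Add(1975, Mul(-1, Add(Mul(4, Pow(9, -1)), Mul(2329, Pow(1279, -1))))) = Add(1975, Mul(-1, Add(Mul(4, Rational(1, 9)), Mul(2329, Rational(1, 1279))))) = Add(1975, Mul(-1, Add(Rational(4, 9), Rational(2329, 1279)))) = Add(1975, Mul(-1, Rational(26077, 11511))) = Add(1975, Rational(-26077, 11511)) = Rational(22708148, 11511)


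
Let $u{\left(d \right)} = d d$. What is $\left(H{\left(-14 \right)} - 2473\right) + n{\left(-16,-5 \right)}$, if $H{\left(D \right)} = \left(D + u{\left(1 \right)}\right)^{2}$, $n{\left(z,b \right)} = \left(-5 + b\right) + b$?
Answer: $-2319$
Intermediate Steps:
$u{\left(d \right)} = d^{2}$
$n{\left(z,b \right)} = -5 + 2 b$
$H{\left(D \right)} = \left(1 + D\right)^{2}$ ($H{\left(D \right)} = \left(D + 1^{2}\right)^{2} = \left(D + 1\right)^{2} = \left(1 + D\right)^{2}$)
$\left(H{\left(-14 \right)} - 2473\right) + n{\left(-16,-5 \right)} = \left(\left(1 - 14\right)^{2} - 2473\right) + \left(-5 + 2 \left(-5\right)\right) = \left(\left(-13\right)^{2} - 2473\right) - 15 = \left(169 - 2473\right) - 15 = -2304 - 15 = -2319$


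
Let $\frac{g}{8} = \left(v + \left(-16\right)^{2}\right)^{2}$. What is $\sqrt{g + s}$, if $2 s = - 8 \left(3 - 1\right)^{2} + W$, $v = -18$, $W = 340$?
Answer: $\sqrt{453306} \approx 673.28$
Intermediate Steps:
$s = 154$ ($s = \frac{- 8 \left(3 - 1\right)^{2} + 340}{2} = \frac{- 8 \cdot 2^{2} + 340}{2} = \frac{\left(-8\right) 4 + 340}{2} = \frac{-32 + 340}{2} = \frac{1}{2} \cdot 308 = 154$)
$g = 453152$ ($g = 8 \left(-18 + \left(-16\right)^{2}\right)^{2} = 8 \left(-18 + 256\right)^{2} = 8 \cdot 238^{2} = 8 \cdot 56644 = 453152$)
$\sqrt{g + s} = \sqrt{453152 + 154} = \sqrt{453306}$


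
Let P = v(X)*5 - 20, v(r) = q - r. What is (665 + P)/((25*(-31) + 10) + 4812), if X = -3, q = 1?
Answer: 35/213 ≈ 0.16432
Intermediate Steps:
v(r) = 1 - r
P = 0 (P = (1 - 1*(-3))*5 - 20 = (1 + 3)*5 - 20 = 4*5 - 20 = 20 - 20 = 0)
(665 + P)/((25*(-31) + 10) + 4812) = (665 + 0)/((25*(-31) + 10) + 4812) = 665/((-775 + 10) + 4812) = 665/(-765 + 4812) = 665/4047 = 665*(1/4047) = 35/213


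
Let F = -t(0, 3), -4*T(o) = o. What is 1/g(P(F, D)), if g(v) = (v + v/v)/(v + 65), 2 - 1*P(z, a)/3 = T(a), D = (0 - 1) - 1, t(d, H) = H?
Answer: 139/11 ≈ 12.636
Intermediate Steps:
T(o) = -o/4
F = -3 (F = -1*3 = -3)
D = -2 (D = -1 - 1 = -2)
P(z, a) = 6 + 3*a/4 (P(z, a) = 6 - (-3)*a/4 = 6 + 3*a/4)
g(v) = (1 + v)/(65 + v) (g(v) = (v + 1)/(65 + v) = (1 + v)/(65 + v))
1/g(P(F, D)) = 1/((1 + (6 + (¾)*(-2)))/(65 + (6 + (¾)*(-2)))) = 1/((1 + (6 - 3/2))/(65 + (6 - 3/2))) = 1/((1 + 9/2)/(65 + 9/2)) = 1/((11/2)/(139/2)) = 1/((2/139)*(11/2)) = 1/(11/139) = 139/11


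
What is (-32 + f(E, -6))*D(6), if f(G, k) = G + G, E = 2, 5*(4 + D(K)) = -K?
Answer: 728/5 ≈ 145.60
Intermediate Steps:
D(K) = -4 - K/5 (D(K) = -4 + (-K)/5 = -4 - K/5)
f(G, k) = 2*G
(-32 + f(E, -6))*D(6) = (-32 + 2*2)*(-4 - ⅕*6) = (-32 + 4)*(-4 - 6/5) = -28*(-26/5) = 728/5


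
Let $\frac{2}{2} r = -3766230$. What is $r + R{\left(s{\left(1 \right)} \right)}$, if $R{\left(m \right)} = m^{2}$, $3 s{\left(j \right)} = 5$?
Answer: $- \frac{33896045}{9} \approx -3.7662 \cdot 10^{6}$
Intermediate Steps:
$r = -3766230$
$s{\left(j \right)} = \frac{5}{3}$ ($s{\left(j \right)} = \frac{1}{3} \cdot 5 = \frac{5}{3}$)
$r + R{\left(s{\left(1 \right)} \right)} = -3766230 + \left(\frac{5}{3}\right)^{2} = -3766230 + \frac{25}{9} = - \frac{33896045}{9}$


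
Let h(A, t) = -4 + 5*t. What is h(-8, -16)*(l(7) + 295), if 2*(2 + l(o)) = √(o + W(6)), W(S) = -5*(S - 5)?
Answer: -24612 - 42*√2 ≈ -24671.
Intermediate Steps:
W(S) = 25 - 5*S (W(S) = -5*(-5 + S) = 25 - 5*S)
l(o) = -2 + √(-5 + o)/2 (l(o) = -2 + √(o + (25 - 5*6))/2 = -2 + √(o + (25 - 30))/2 = -2 + √(o - 5)/2 = -2 + √(-5 + o)/2)
h(-8, -16)*(l(7) + 295) = (-4 + 5*(-16))*((-2 + √(-5 + 7)/2) + 295) = (-4 - 80)*((-2 + √2/2) + 295) = -84*(293 + √2/2) = -24612 - 42*√2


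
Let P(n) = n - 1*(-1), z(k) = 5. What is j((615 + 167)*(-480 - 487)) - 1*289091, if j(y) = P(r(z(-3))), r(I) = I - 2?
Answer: -289087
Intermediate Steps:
r(I) = -2 + I
P(n) = 1 + n (P(n) = n + 1 = 1 + n)
j(y) = 4 (j(y) = 1 + (-2 + 5) = 1 + 3 = 4)
j((615 + 167)*(-480 - 487)) - 1*289091 = 4 - 1*289091 = 4 - 289091 = -289087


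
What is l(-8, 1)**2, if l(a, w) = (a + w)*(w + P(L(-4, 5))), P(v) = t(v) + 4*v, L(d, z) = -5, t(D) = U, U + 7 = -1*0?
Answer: 33124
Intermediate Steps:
U = -7 (U = -7 - 1*0 = -7 + 0 = -7)
t(D) = -7
P(v) = -7 + 4*v
l(a, w) = (-27 + w)*(a + w) (l(a, w) = (a + w)*(w + (-7 + 4*(-5))) = (a + w)*(w + (-7 - 20)) = (a + w)*(w - 27) = (a + w)*(-27 + w) = (-27 + w)*(a + w))
l(-8, 1)**2 = (1**2 - 27*(-8) - 27*1 - 8*1)**2 = (1 + 216 - 27 - 8)**2 = 182**2 = 33124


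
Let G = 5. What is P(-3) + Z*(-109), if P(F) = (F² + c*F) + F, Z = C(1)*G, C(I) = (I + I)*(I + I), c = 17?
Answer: -2225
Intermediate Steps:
C(I) = 4*I² (C(I) = (2*I)*(2*I) = 4*I²)
Z = 20 (Z = (4*1²)*5 = (4*1)*5 = 4*5 = 20)
P(F) = F² + 18*F (P(F) = (F² + 17*F) + F = F² + 18*F)
P(-3) + Z*(-109) = -3*(18 - 3) + 20*(-109) = -3*15 - 2180 = -45 - 2180 = -2225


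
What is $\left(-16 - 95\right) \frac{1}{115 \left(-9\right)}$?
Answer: $\frac{37}{345} \approx 0.10725$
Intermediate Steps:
$\left(-16 - 95\right) \frac{1}{115 \left(-9\right)} = - 111 \cdot \frac{1}{115} \left(- \frac{1}{9}\right) = \left(-111\right) \left(- \frac{1}{1035}\right) = \frac{37}{345}$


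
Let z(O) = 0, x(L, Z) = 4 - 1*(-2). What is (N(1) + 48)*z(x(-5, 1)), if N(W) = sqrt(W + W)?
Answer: 0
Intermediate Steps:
x(L, Z) = 6 (x(L, Z) = 4 + 2 = 6)
N(W) = sqrt(2)*sqrt(W) (N(W) = sqrt(2*W) = sqrt(2)*sqrt(W))
(N(1) + 48)*z(x(-5, 1)) = (sqrt(2)*sqrt(1) + 48)*0 = (sqrt(2)*1 + 48)*0 = (sqrt(2) + 48)*0 = (48 + sqrt(2))*0 = 0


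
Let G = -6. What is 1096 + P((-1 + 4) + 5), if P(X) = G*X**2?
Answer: 712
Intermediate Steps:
P(X) = -6*X**2
1096 + P((-1 + 4) + 5) = 1096 - 6*((-1 + 4) + 5)**2 = 1096 - 6*(3 + 5)**2 = 1096 - 6*8**2 = 1096 - 6*64 = 1096 - 384 = 712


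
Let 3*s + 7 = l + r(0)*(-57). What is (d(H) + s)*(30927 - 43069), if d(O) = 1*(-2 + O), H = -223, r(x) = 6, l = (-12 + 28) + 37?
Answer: 11789882/3 ≈ 3.9300e+6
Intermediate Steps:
l = 53 (l = 16 + 37 = 53)
d(O) = -2 + O
s = -296/3 (s = -7/3 + (53 + 6*(-57))/3 = -7/3 + (53 - 342)/3 = -7/3 + (⅓)*(-289) = -7/3 - 289/3 = -296/3 ≈ -98.667)
(d(H) + s)*(30927 - 43069) = ((-2 - 223) - 296/3)*(30927 - 43069) = (-225 - 296/3)*(-12142) = -971/3*(-12142) = 11789882/3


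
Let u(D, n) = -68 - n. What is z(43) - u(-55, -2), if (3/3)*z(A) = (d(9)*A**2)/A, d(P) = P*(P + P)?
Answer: 7032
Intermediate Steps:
d(P) = 2*P**2 (d(P) = P*(2*P) = 2*P**2)
z(A) = 162*A (z(A) = ((2*9**2)*A**2)/A = ((2*81)*A**2)/A = (162*A**2)/A = 162*A)
z(43) - u(-55, -2) = 162*43 - (-68 - 1*(-2)) = 6966 - (-68 + 2) = 6966 - 1*(-66) = 6966 + 66 = 7032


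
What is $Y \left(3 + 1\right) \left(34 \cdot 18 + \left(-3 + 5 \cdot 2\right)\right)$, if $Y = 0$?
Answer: $0$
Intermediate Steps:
$Y \left(3 + 1\right) \left(34 \cdot 18 + \left(-3 + 5 \cdot 2\right)\right) = 0 \left(3 + 1\right) \left(34 \cdot 18 + \left(-3 + 5 \cdot 2\right)\right) = 0 \cdot 4 \left(612 + \left(-3 + 10\right)\right) = 0 \left(612 + 7\right) = 0 \cdot 619 = 0$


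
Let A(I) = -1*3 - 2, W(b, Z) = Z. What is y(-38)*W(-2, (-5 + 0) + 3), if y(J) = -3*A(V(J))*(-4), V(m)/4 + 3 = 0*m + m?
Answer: 120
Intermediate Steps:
V(m) = -12 + 4*m (V(m) = -12 + 4*(0*m + m) = -12 + 4*(0 + m) = -12 + 4*m)
A(I) = -5 (A(I) = -3 - 2 = -5)
y(J) = -60 (y(J) = -3*(-5)*(-4) = 15*(-4) = -60)
y(-38)*W(-2, (-5 + 0) + 3) = -60*((-5 + 0) + 3) = -60*(-5 + 3) = -60*(-2) = 120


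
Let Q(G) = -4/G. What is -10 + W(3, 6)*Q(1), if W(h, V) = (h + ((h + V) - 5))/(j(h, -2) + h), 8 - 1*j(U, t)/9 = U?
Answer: -127/12 ≈ -10.583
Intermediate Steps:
j(U, t) = 72 - 9*U
W(h, V) = (-5 + V + 2*h)/(72 - 8*h) (W(h, V) = (h + ((h + V) - 5))/((72 - 9*h) + h) = (h + ((V + h) - 5))/(72 - 8*h) = (h + (-5 + V + h))/(72 - 8*h) = (-5 + V + 2*h)/(72 - 8*h))
-10 + W(3, 6)*Q(1) = -10 + ((5 - 1*6 - 2*3)/(8*(-9 + 3)))*(-4/1) = -10 + ((1/8)*(5 - 6 - 6)/(-6))*(-4*1) = -10 + ((1/8)*(-1/6)*(-7))*(-4) = -10 + (7/48)*(-4) = -10 - 7/12 = -127/12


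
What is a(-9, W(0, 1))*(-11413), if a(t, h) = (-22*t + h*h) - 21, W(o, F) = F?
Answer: -2031514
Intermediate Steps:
a(t, h) = -21 + h² - 22*t (a(t, h) = (-22*t + h²) - 21 = (h² - 22*t) - 21 = -21 + h² - 22*t)
a(-9, W(0, 1))*(-11413) = (-21 + 1² - 22*(-9))*(-11413) = (-21 + 1 + 198)*(-11413) = 178*(-11413) = -2031514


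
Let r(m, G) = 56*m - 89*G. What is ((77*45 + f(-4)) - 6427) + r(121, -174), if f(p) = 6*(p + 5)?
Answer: 19306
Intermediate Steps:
f(p) = 30 + 6*p (f(p) = 6*(5 + p) = 30 + 6*p)
r(m, G) = -89*G + 56*m
((77*45 + f(-4)) - 6427) + r(121, -174) = ((77*45 + (30 + 6*(-4))) - 6427) + (-89*(-174) + 56*121) = ((3465 + (30 - 24)) - 6427) + (15486 + 6776) = ((3465 + 6) - 6427) + 22262 = (3471 - 6427) + 22262 = -2956 + 22262 = 19306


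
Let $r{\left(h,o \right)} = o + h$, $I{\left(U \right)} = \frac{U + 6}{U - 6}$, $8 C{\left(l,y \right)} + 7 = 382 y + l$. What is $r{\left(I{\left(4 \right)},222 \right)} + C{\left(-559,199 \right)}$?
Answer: $\frac{19297}{2} \approx 9648.5$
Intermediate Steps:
$C{\left(l,y \right)} = - \frac{7}{8} + \frac{l}{8} + \frac{191 y}{4}$ ($C{\left(l,y \right)} = - \frac{7}{8} + \frac{382 y + l}{8} = - \frac{7}{8} + \frac{l + 382 y}{8} = - \frac{7}{8} + \left(\frac{l}{8} + \frac{191 y}{4}\right) = - \frac{7}{8} + \frac{l}{8} + \frac{191 y}{4}$)
$I{\left(U \right)} = \frac{6 + U}{-6 + U}$
$r{\left(h,o \right)} = h + o$
$r{\left(I{\left(4 \right)},222 \right)} + C{\left(-559,199 \right)} = \left(\frac{6 + 4}{-6 + 4} + 222\right) + \left(- \frac{7}{8} + \frac{1}{8} \left(-559\right) + \frac{191}{4} \cdot 199\right) = \left(\frac{1}{-2} \cdot 10 + 222\right) - - \frac{18863}{2} = \left(\left(- \frac{1}{2}\right) 10 + 222\right) + \frac{18863}{2} = \left(-5 + 222\right) + \frac{18863}{2} = 217 + \frac{18863}{2} = \frac{19297}{2}$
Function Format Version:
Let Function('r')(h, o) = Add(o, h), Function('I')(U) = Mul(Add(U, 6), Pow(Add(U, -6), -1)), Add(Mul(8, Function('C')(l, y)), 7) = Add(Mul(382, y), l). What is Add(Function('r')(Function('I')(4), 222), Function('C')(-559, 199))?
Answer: Rational(19297, 2) ≈ 9648.5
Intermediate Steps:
Function('C')(l, y) = Add(Rational(-7, 8), Mul(Rational(1, 8), l), Mul(Rational(191, 4), y)) (Function('C')(l, y) = Add(Rational(-7, 8), Mul(Rational(1, 8), Add(Mul(382, y), l))) = Add(Rational(-7, 8), Mul(Rational(1, 8), Add(l, Mul(382, y)))) = Add(Rational(-7, 8), Add(Mul(Rational(1, 8), l), Mul(Rational(191, 4), y))) = Add(Rational(-7, 8), Mul(Rational(1, 8), l), Mul(Rational(191, 4), y)))
Function('I')(U) = Mul(Pow(Add(-6, U), -1), Add(6, U)) (Function('I')(U) = Mul(Add(6, U), Pow(Add(-6, U), -1)) = Mul(Pow(Add(-6, U), -1), Add(6, U)))
Function('r')(h, o) = Add(h, o)
Add(Function('r')(Function('I')(4), 222), Function('C')(-559, 199)) = Add(Add(Mul(Pow(Add(-6, 4), -1), Add(6, 4)), 222), Add(Rational(-7, 8), Mul(Rational(1, 8), -559), Mul(Rational(191, 4), 199))) = Add(Add(Mul(Pow(-2, -1), 10), 222), Add(Rational(-7, 8), Rational(-559, 8), Rational(38009, 4))) = Add(Add(Mul(Rational(-1, 2), 10), 222), Rational(18863, 2)) = Add(Add(-5, 222), Rational(18863, 2)) = Add(217, Rational(18863, 2)) = Rational(19297, 2)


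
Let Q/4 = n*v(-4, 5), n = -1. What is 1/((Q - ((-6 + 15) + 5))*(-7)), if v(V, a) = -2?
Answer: 1/42 ≈ 0.023810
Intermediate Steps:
Q = 8 (Q = 4*(-1*(-2)) = 4*2 = 8)
1/((Q - ((-6 + 15) + 5))*(-7)) = 1/((8 - ((-6 + 15) + 5))*(-7)) = 1/((8 - (9 + 5))*(-7)) = 1/((8 - 1*14)*(-7)) = 1/((8 - 14)*(-7)) = 1/(-6*(-7)) = 1/42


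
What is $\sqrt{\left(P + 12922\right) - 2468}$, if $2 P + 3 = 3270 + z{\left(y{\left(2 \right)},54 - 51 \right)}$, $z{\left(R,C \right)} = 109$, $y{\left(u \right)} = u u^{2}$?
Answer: $\sqrt{12142} \approx 110.19$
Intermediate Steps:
$y{\left(u \right)} = u^{3}$
$P = 1688$ ($P = - \frac{3}{2} + \frac{3270 + 109}{2} = - \frac{3}{2} + \frac{1}{2} \cdot 3379 = - \frac{3}{2} + \frac{3379}{2} = 1688$)
$\sqrt{\left(P + 12922\right) - 2468} = \sqrt{\left(1688 + 12922\right) - 2468} = \sqrt{14610 - 2468} = \sqrt{12142}$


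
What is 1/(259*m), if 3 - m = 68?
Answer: -1/16835 ≈ -5.9400e-5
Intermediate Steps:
m = -65 (m = 3 - 1*68 = 3 - 68 = -65)
1/(259*m) = 1/(259*(-65)) = 1/(-16835) = -1/16835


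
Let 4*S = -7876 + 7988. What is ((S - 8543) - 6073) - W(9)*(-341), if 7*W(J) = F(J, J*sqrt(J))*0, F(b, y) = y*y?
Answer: -14588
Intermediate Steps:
F(b, y) = y**2
S = 28 (S = (-7876 + 7988)/4 = (1/4)*112 = 28)
W(J) = 0 (W(J) = ((J*sqrt(J))**2*0)/7 = ((J**(3/2))**2*0)/7 = (J**3*0)/7 = (1/7)*0 = 0)
((S - 8543) - 6073) - W(9)*(-341) = ((28 - 8543) - 6073) - 0*(-341) = (-8515 - 6073) - 1*0 = -14588 + 0 = -14588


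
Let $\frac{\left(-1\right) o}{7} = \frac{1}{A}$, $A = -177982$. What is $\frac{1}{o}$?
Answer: $25426$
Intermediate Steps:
$o = \frac{1}{25426}$ ($o = - \frac{7}{-177982} = \left(-7\right) \left(- \frac{1}{177982}\right) = \frac{1}{25426} \approx 3.933 \cdot 10^{-5}$)
$\frac{1}{o} = \frac{1}{\frac{1}{25426}} = 25426$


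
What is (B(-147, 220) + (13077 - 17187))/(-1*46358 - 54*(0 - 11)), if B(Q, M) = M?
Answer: 1945/22882 ≈ 0.085001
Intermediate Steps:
(B(-147, 220) + (13077 - 17187))/(-1*46358 - 54*(0 - 11)) = (220 + (13077 - 17187))/(-1*46358 - 54*(0 - 11)) = (220 - 4110)/(-46358 - 54*(-11)) = -3890/(-46358 + 594) = -3890/(-45764) = -3890*(-1/45764) = 1945/22882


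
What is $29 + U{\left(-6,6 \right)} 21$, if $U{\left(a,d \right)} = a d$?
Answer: $-727$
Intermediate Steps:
$29 + U{\left(-6,6 \right)} 21 = 29 + \left(-6\right) 6 \cdot 21 = 29 - 756 = -727$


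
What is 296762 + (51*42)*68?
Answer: 442418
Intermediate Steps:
296762 + (51*42)*68 = 296762 + 2142*68 = 296762 + 145656 = 442418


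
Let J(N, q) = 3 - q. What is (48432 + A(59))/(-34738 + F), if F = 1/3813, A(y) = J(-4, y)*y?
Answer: -172073064/132455993 ≈ -1.2991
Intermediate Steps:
A(y) = y*(3 - y) (A(y) = (3 - y)*y = y*(3 - y))
F = 1/3813 ≈ 0.00026226
(48432 + A(59))/(-34738 + F) = (48432 + 59*(3 - 1*59))/(-34738 + 1/3813) = (48432 + 59*(3 - 59))/(-132455993/3813) = (48432 + 59*(-56))*(-3813/132455993) = (48432 - 3304)*(-3813/132455993) = 45128*(-3813/132455993) = -172073064/132455993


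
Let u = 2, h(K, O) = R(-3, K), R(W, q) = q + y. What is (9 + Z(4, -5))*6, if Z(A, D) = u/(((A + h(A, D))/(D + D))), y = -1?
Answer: 258/7 ≈ 36.857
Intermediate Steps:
R(W, q) = -1 + q (R(W, q) = q - 1 = -1 + q)
h(K, O) = -1 + K
Z(A, D) = 4*D/(-1 + 2*A) (Z(A, D) = 2/(((A + (-1 + A))/(D + D))) = 2/(((-1 + 2*A)/((2*D)))) = 2/(((-1 + 2*A)*(1/(2*D)))) = 2/(((-1 + 2*A)/(2*D))) = 2*(2*D/(-1 + 2*A)) = 4*D/(-1 + 2*A))
(9 + Z(4, -5))*6 = (9 + 4*(-5)/(-1 + 2*4))*6 = (9 + 4*(-5)/(-1 + 8))*6 = (9 + 4*(-5)/7)*6 = (9 + 4*(-5)*(⅐))*6 = (9 - 20/7)*6 = (43/7)*6 = 258/7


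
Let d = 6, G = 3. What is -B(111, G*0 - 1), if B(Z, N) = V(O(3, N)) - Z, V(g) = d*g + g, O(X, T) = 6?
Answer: 69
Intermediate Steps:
V(g) = 7*g (V(g) = 6*g + g = 7*g)
B(Z, N) = 42 - Z (B(Z, N) = 7*6 - Z = 42 - Z)
-B(111, G*0 - 1) = -(42 - 1*111) = -(42 - 111) = -1*(-69) = 69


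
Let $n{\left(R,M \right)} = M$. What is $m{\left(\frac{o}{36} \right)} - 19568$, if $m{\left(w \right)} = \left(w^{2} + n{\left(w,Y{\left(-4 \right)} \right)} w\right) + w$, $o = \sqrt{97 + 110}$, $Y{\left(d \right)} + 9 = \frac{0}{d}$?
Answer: $- \frac{2817769}{144} - \frac{2 \sqrt{23}}{3} \approx -19571.0$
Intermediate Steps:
$Y{\left(d \right)} = -9$ ($Y{\left(d \right)} = -9 + \frac{0}{d} = -9 + 0 = -9$)
$o = 3 \sqrt{23}$ ($o = \sqrt{207} = 3 \sqrt{23} \approx 14.387$)
$m{\left(w \right)} = w^{2} - 8 w$ ($m{\left(w \right)} = \left(w^{2} - 9 w\right) + w = w^{2} - 8 w$)
$m{\left(\frac{o}{36} \right)} - 19568 = \frac{3 \sqrt{23}}{36} \left(-8 + \frac{3 \sqrt{23}}{36}\right) - 19568 = 3 \sqrt{23} \cdot \frac{1}{36} \left(-8 + 3 \sqrt{23} \cdot \frac{1}{36}\right) - 19568 = \frac{\sqrt{23}}{12} \left(-8 + \frac{\sqrt{23}}{12}\right) - 19568 = \frac{\sqrt{23} \left(-8 + \frac{\sqrt{23}}{12}\right)}{12} - 19568 = -19568 + \frac{\sqrt{23} \left(-8 + \frac{\sqrt{23}}{12}\right)}{12}$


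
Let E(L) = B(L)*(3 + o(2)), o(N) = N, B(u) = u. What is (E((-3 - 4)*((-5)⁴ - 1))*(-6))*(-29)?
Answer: -3800160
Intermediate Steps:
E(L) = 5*L (E(L) = L*(3 + 2) = L*5 = 5*L)
(E((-3 - 4)*((-5)⁴ - 1))*(-6))*(-29) = ((5*((-3 - 4)*((-5)⁴ - 1)))*(-6))*(-29) = ((5*(-7*(625 - 1)))*(-6))*(-29) = ((5*(-7*624))*(-6))*(-29) = ((5*(-4368))*(-6))*(-29) = -21840*(-6)*(-29) = 131040*(-29) = -3800160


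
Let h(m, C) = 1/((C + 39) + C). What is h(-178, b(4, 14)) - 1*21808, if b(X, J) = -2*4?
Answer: -501583/23 ≈ -21808.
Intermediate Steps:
b(X, J) = -8
h(m, C) = 1/(39 + 2*C) (h(m, C) = 1/((39 + C) + C) = 1/(39 + 2*C))
h(-178, b(4, 14)) - 1*21808 = 1/(39 + 2*(-8)) - 1*21808 = 1/(39 - 16) - 21808 = 1/23 - 21808 = -501583/23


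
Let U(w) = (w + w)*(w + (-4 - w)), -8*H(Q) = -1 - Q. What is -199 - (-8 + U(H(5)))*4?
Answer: -143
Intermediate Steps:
H(Q) = ⅛ + Q/8 (H(Q) = -(-1 - Q)/8 = ⅛ + Q/8)
U(w) = -8*w (U(w) = (2*w)*(-4) = -8*w)
-199 - (-8 + U(H(5)))*4 = -199 - (-8 - 8*(⅛ + (⅛)*5))*4 = -199 - (-8 - 8*(⅛ + 5/8))*4 = -199 - (-8 - 8*¾)*4 = -199 - (-8 - 6)*4 = -199 - (-14)*4 = -199 - 1*(-56) = -199 + 56 = -143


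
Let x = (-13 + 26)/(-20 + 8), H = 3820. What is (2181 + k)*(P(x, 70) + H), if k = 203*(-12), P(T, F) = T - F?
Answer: -3823895/4 ≈ -9.5597e+5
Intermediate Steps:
x = -13/12 (x = 13/(-12) = 13*(-1/12) = -13/12 ≈ -1.0833)
k = -2436
(2181 + k)*(P(x, 70) + H) = (2181 - 2436)*((-13/12 - 1*70) + 3820) = -255*((-13/12 - 70) + 3820) = -255*(-853/12 + 3820) = -255*44987/12 = -3823895/4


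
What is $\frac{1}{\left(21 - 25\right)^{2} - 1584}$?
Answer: $- \frac{1}{1568} \approx -0.00063775$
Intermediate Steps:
$\frac{1}{\left(21 - 25\right)^{2} - 1584} = \frac{1}{\left(-4\right)^{2} - 1584} = \frac{1}{16 - 1584} = \frac{1}{-1568} = - \frac{1}{1568}$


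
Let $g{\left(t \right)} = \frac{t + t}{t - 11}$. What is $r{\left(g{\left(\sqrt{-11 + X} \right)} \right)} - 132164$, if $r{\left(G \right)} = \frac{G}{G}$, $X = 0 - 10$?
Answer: $-132163$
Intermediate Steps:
$X = -10$
$g{\left(t \right)} = \frac{2 t}{-11 + t}$
$r{\left(G \right)} = 1$
$r{\left(g{\left(\sqrt{-11 + X} \right)} \right)} - 132164 = 1 - 132164 = -132163$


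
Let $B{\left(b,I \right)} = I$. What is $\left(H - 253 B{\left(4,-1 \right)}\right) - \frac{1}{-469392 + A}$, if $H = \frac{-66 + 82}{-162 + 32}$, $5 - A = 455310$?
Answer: $\frac{15199244654}{60105305} \approx 252.88$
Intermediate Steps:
$A = -455305$ ($A = 5 - 455310 = -455305$)
$H = - \frac{8}{65}$ ($H = \frac{16}{-130} = 16 \left(- \frac{1}{130}\right) = - \frac{8}{65} \approx -0.12308$)
$\left(H - 253 B{\left(4,-1 \right)}\right) - \frac{1}{-469392 + A} = \left(- \frac{8}{65} - -253\right) - \frac{1}{-469392 - 455305} = \left(- \frac{8}{65} + 253\right) - \frac{1}{-924697} = \frac{16437}{65} - - \frac{1}{924697} = \frac{16437}{65} + \frac{1}{924697} = \frac{15199244654}{60105305}$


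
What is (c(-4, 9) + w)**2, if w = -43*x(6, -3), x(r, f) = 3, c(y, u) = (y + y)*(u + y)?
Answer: 28561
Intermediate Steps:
c(y, u) = 2*y*(u + y) (c(y, u) = (2*y)*(u + y) = 2*y*(u + y))
w = -129 (w = -43*3 = -129)
(c(-4, 9) + w)**2 = (2*(-4)*(9 - 4) - 129)**2 = (2*(-4)*5 - 129)**2 = (-40 - 129)**2 = (-169)**2 = 28561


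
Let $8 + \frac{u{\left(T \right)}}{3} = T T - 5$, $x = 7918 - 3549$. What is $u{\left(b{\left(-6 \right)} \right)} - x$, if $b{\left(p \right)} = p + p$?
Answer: $-3976$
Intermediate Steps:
$b{\left(p \right)} = 2 p$
$x = 4369$ ($x = 7918 - 3549 = 4369$)
$u{\left(T \right)} = -39 + 3 T^{2}$ ($u{\left(T \right)} = -24 + 3 \left(T T - 5\right) = -24 + 3 \left(T^{2} - 5\right) = -24 + 3 \left(-5 + T^{2}\right) = -24 + \left(-15 + 3 T^{2}\right) = -39 + 3 T^{2}$)
$u{\left(b{\left(-6 \right)} \right)} - x = \left(-39 + 3 \left(2 \left(-6\right)\right)^{2}\right) - 4369 = \left(-39 + 3 \left(-12\right)^{2}\right) - 4369 = \left(-39 + 3 \cdot 144\right) - 4369 = \left(-39 + 432\right) - 4369 = 393 - 4369 = -3976$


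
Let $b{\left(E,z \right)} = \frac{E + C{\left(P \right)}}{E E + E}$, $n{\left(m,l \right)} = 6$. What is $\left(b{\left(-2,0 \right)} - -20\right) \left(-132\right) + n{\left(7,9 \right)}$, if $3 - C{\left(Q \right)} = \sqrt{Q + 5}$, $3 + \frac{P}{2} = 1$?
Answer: $-2634$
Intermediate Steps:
$P = -4$ ($P = -6 + 2 \cdot 1 = -6 + 2 = -4$)
$C{\left(Q \right)} = 3 - \sqrt{5 + Q}$ ($C{\left(Q \right)} = 3 - \sqrt{Q + 5} = 3 - \sqrt{5 + Q}$)
$b{\left(E,z \right)} = \frac{2 + E}{E + E^{2}}$ ($b{\left(E,z \right)} = \frac{E + \left(3 - \sqrt{5 - 4}\right)}{E E + E} = \frac{E + \left(3 - \sqrt{1}\right)}{E^{2} + E} = \frac{E + \left(3 - 1\right)}{E + E^{2}} = \frac{E + 2}{E + E^{2}} = \frac{2 + E}{E + E^{2}}$)
$\left(b{\left(-2,0 \right)} - -20\right) \left(-132\right) + n{\left(7,9 \right)} = \left(\frac{2 - 2}{\left(-2\right) \left(1 - 2\right)} - -20\right) \left(-132\right) + 6 = \left(\left(- \frac{1}{2}\right) \frac{1}{-1} \cdot 0 + 20\right) \left(-132\right) + 6 = \left(\left(- \frac{1}{2}\right) \left(-1\right) 0 + 20\right) \left(-132\right) + 6 = \left(0 + 20\right) \left(-132\right) + 6 = 20 \left(-132\right) + 6 = -2640 + 6 = -2634$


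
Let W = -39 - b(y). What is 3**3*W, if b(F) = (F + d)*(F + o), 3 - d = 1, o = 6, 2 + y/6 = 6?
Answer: -22113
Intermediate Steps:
y = 24 (y = -12 + 6*6 = -12 + 36 = 24)
d = 2 (d = 3 - 1*1 = 3 - 1 = 2)
b(F) = (2 + F)*(6 + F) (b(F) = (F + 2)*(F + 6) = (2 + F)*(6 + F))
W = -819 (W = -39 - (12 + 24**2 + 8*24) = -39 - (12 + 576 + 192) = -39 - 1*780 = -39 - 780 = -819)
3**3*W = 3**3*(-819) = 27*(-819) = -22113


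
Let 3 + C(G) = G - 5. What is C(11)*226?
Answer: 678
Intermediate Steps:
C(G) = -8 + G (C(G) = -3 + (G - 5) = -3 + (-5 + G) = -8 + G)
C(11)*226 = (-8 + 11)*226 = 3*226 = 678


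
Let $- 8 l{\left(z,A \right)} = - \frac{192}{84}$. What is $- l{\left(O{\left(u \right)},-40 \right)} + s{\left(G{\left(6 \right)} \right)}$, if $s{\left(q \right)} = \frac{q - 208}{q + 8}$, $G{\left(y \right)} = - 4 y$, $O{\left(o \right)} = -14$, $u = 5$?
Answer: $\frac{199}{14} \approx 14.214$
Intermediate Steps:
$l{\left(z,A \right)} = \frac{2}{7}$ ($l{\left(z,A \right)} = - \frac{\left(-192\right) \frac{1}{84}}{8} = \left(- \frac{1}{8}\right) \left(- \frac{16}{7}\right) = \frac{2}{7}$)
$s{\left(q \right)} = \frac{-208 + q}{8 + q}$
$- l{\left(O{\left(u \right)},-40 \right)} + s{\left(G{\left(6 \right)} \right)} = \left(-1\right) \frac{2}{7} + \frac{-208 - 24}{8 - 24} = - \frac{2}{7} + \frac{-208 - 24}{8 - 24} = - \frac{2}{7} + \frac{1}{-16} \left(-232\right) = - \frac{2}{7} - - \frac{29}{2} = - \frac{2}{7} + \frac{29}{2} = \frac{199}{14}$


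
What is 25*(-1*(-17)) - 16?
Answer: 409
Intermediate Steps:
25*(-1*(-17)) - 16 = 25*17 - 16 = 425 - 16 = 409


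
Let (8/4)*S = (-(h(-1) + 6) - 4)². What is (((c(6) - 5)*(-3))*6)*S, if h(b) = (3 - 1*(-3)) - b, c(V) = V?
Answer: -2601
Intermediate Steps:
h(b) = 6 - b (h(b) = (3 + 3) - b = 6 - b)
S = 289/2 (S = (-((6 - 1*(-1)) + 6) - 4)²/2 = (-((6 + 1) + 6) - 4)²/2 = (-(7 + 6) - 4)²/2 = (-1*13 - 4)²/2 = (-13 - 4)²/2 = (½)*(-17)² = (½)*289 = 289/2 ≈ 144.50)
(((c(6) - 5)*(-3))*6)*S = (((6 - 5)*(-3))*6)*(289/2) = ((1*(-3))*6)*(289/2) = -3*6*(289/2) = -18*289/2 = -2601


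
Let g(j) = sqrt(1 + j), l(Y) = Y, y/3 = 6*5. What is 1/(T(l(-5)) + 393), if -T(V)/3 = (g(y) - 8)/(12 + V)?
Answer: 6475/2566602 + 7*sqrt(91)/2566602 ≈ 0.0025488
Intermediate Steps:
y = 90 (y = 3*(6*5) = 3*30 = 90)
T(V) = -3*(-8 + sqrt(91))/(12 + V) (T(V) = -3*(sqrt(1 + 90) - 8)/(12 + V) = -3*(sqrt(91) - 8)/(12 + V) = -3*(-8 + sqrt(91))/(12 + V))
1/(T(l(-5)) + 393) = 1/(3*(8 - sqrt(91))/(12 - 5) + 393) = 1/(3*(8 - sqrt(91))/7 + 393) = 1/(3*(1/7)*(8 - sqrt(91)) + 393) = 1/((24/7 - 3*sqrt(91)/7) + 393) = 1/(2775/7 - 3*sqrt(91)/7)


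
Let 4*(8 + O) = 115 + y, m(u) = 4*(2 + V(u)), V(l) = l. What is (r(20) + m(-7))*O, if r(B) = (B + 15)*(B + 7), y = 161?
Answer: 56425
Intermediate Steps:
m(u) = 8 + 4*u (m(u) = 4*(2 + u) = 8 + 4*u)
O = 61 (O = -8 + (115 + 161)/4 = -8 + (1/4)*276 = -8 + 69 = 61)
r(B) = (7 + B)*(15 + B) (r(B) = (15 + B)*(7 + B) = (7 + B)*(15 + B))
(r(20) + m(-7))*O = ((105 + 20**2 + 22*20) + (8 + 4*(-7)))*61 = ((105 + 400 + 440) + (8 - 28))*61 = (945 - 20)*61 = 925*61 = 56425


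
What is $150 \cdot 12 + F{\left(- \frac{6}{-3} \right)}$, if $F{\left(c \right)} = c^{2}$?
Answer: $1804$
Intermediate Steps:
$150 \cdot 12 + F{\left(- \frac{6}{-3} \right)} = 150 \cdot 12 + \left(- \frac{6}{-3}\right)^{2} = 1800 + \left(\left(-6\right) \left(- \frac{1}{3}\right)\right)^{2} = 1800 + 2^{2} = 1800 + 4 = 1804$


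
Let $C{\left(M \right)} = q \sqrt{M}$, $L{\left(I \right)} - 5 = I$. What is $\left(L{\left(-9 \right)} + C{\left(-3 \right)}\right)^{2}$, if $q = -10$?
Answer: $-284 + 80 i \sqrt{3} \approx -284.0 + 138.56 i$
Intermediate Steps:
$L{\left(I \right)} = 5 + I$
$C{\left(M \right)} = - 10 \sqrt{M}$
$\left(L{\left(-9 \right)} + C{\left(-3 \right)}\right)^{2} = \left(\left(5 - 9\right) - 10 \sqrt{-3}\right)^{2} = \left(-4 - 10 i \sqrt{3}\right)^{2}$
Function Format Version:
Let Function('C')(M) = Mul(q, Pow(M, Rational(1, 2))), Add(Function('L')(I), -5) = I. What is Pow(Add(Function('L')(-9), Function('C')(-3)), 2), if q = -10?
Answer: Add(-284, Mul(80, I, Pow(3, Rational(1, 2)))) ≈ Add(-284.00, Mul(138.56, I))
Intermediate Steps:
Function('L')(I) = Add(5, I)
Function('C')(M) = Mul(-10, Pow(M, Rational(1, 2)))
Pow(Add(Function('L')(-9), Function('C')(-3)), 2) = Pow(Add(Add(5, -9), Mul(-10, Pow(-3, Rational(1, 2)))), 2) = Pow(Add(-4, Mul(-10, Mul(I, Pow(3, Rational(1, 2))))), 2) = Pow(Add(-4, Mul(-10, I, Pow(3, Rational(1, 2)))), 2)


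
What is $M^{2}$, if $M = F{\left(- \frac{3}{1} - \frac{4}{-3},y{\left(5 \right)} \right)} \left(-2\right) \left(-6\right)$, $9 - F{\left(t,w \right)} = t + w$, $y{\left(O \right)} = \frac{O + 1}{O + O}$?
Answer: $\frac{364816}{25} \approx 14593.0$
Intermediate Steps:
$y{\left(O \right)} = \frac{1 + O}{2 O}$
$F{\left(t,w \right)} = 9 - t - w$ ($F{\left(t,w \right)} = 9 - \left(t + w\right) = 9 - t - w$)
$M = \frac{604}{5}$ ($M = \left(9 - \left(- \frac{3}{1} - \frac{4}{-3}\right) - \frac{1 + 5}{2 \cdot 5}\right) \left(-2\right) \left(-6\right) = \left(9 - \left(\left(-3\right) 1 - - \frac{4}{3}\right) - \frac{1}{2} \cdot \frac{1}{5} \cdot 6\right) \left(-2\right) \left(-6\right) = \left(9 - \left(-3 + \frac{4}{3}\right) - \frac{3}{5}\right) \left(-2\right) \left(-6\right) = \left(9 - - \frac{5}{3} - \frac{3}{5}\right) \left(-2\right) \left(-6\right) = \left(9 + \frac{5}{3} - \frac{3}{5}\right) \left(-2\right) \left(-6\right) = \frac{151}{15} \left(-2\right) \left(-6\right) = \left(- \frac{302}{15}\right) \left(-6\right) = \frac{604}{5} \approx 120.8$)
$M^{2} = \left(\frac{604}{5}\right)^{2} = \frac{364816}{25}$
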